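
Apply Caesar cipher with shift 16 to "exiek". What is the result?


Caesar cipher: shift "exiek" by 16
  'e' (pos 4) + 16 = pos 20 = 'u'
  'x' (pos 23) + 16 = pos 13 = 'n'
  'i' (pos 8) + 16 = pos 24 = 'y'
  'e' (pos 4) + 16 = pos 20 = 'u'
  'k' (pos 10) + 16 = pos 0 = 'a'
Result: unyua

unyua


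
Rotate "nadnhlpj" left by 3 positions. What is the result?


Input: "nadnhlpj", rotate left by 3
First 3 characters: "nad"
Remaining characters: "nhlpj"
Concatenate remaining + first: "nhlpj" + "nad" = "nhlpjnad"

nhlpjnad


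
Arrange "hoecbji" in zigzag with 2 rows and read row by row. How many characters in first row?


Zigzag "hoecbji" into 2 rows:
Placing characters:
  'h' => row 0
  'o' => row 1
  'e' => row 0
  'c' => row 1
  'b' => row 0
  'j' => row 1
  'i' => row 0
Rows:
  Row 0: "hebi"
  Row 1: "ocj"
First row length: 4

4


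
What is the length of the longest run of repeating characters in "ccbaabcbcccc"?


Input: "ccbaabcbcccc"
Scanning for longest run:
  Position 1 ('c'): continues run of 'c', length=2
  Position 2 ('b'): new char, reset run to 1
  Position 3 ('a'): new char, reset run to 1
  Position 4 ('a'): continues run of 'a', length=2
  Position 5 ('b'): new char, reset run to 1
  Position 6 ('c'): new char, reset run to 1
  Position 7 ('b'): new char, reset run to 1
  Position 8 ('c'): new char, reset run to 1
  Position 9 ('c'): continues run of 'c', length=2
  Position 10 ('c'): continues run of 'c', length=3
  Position 11 ('c'): continues run of 'c', length=4
Longest run: 'c' with length 4

4


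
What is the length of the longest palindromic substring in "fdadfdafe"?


Input: "fdadfdafe"
Checking substrings for palindromes:
  [0:5] "fdadf" (len 5) => palindrome
  [2:7] "adfda" (len 5) => palindrome
  [1:4] "dad" (len 3) => palindrome
  [3:6] "dfd" (len 3) => palindrome
Longest palindromic substring: "fdadf" with length 5

5


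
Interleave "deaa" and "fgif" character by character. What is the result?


Interleaving "deaa" and "fgif":
  Position 0: 'd' from first, 'f' from second => "df"
  Position 1: 'e' from first, 'g' from second => "eg"
  Position 2: 'a' from first, 'i' from second => "ai"
  Position 3: 'a' from first, 'f' from second => "af"
Result: dfegaiaf

dfegaiaf


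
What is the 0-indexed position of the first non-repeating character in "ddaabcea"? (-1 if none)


Input: ddaabcea
Character frequencies:
  'a': 3
  'b': 1
  'c': 1
  'd': 2
  'e': 1
Scanning left to right for freq == 1:
  Position 0 ('d'): freq=2, skip
  Position 1 ('d'): freq=2, skip
  Position 2 ('a'): freq=3, skip
  Position 3 ('a'): freq=3, skip
  Position 4 ('b'): unique! => answer = 4

4


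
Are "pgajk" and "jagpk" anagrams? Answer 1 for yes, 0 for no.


Strings: "pgajk", "jagpk"
Sorted first:  agjkp
Sorted second: agjkp
Sorted forms match => anagrams

1


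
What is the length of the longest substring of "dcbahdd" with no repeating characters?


Input: "dcbahdd"
Sliding window (track last position of each char):
  Position 0 ('d'): window [0,0] length 1 -- new best
  Position 1 ('c'): window [0,1] length 2 -- new best
  Position 2 ('b'): window [0,2] length 3 -- new best
  Position 3 ('a'): window [0,3] length 4 -- new best
  Position 4 ('h'): window [0,4] length 5 -- new best
  Position 5 ('d'): repeat (last at 0), move window start to 1
  Position 5 ('d'): window [1,5] length 5
  Position 6 ('d'): repeat (last at 5), move window start to 6
  Position 6 ('d'): window [6,6] length 1
Longest substring with no repeats: "dcbah" with length 5

5


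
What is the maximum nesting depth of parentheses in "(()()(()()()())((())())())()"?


Input: "(()()(()()()())((())())())()"
Tracking depth:
  Position 0 '(': depth becomes 1
  Position 1 '(': depth becomes 2
  Position 2 ')': depth becomes 1
  Position 3 '(': depth becomes 2
  Position 4 ')': depth becomes 1
  Position 5 '(': depth becomes 2
  Position 6 '(': depth becomes 3
  Position 7 ')': depth becomes 2
  Position 8 '(': depth becomes 3
  Position 9 ')': depth becomes 2
  Position 10 '(': depth becomes 3
  Position 11 ')': depth becomes 2
  Position 12 '(': depth becomes 3
  Position 13 ')': depth becomes 2
  Position 14 ')': depth becomes 1
  Position 15 '(': depth becomes 2
  Position 16 '(': depth becomes 3
  Position 17 '(': depth becomes 4
  Position 18 ')': depth becomes 3
  Position 19 ')': depth becomes 2
  Position 20 '(': depth becomes 3
  Position 21 ')': depth becomes 2
  Position 22 ')': depth becomes 1
  Position 23 '(': depth becomes 2
  Position 24 ')': depth becomes 1
  Position 25 ')': depth becomes 0
  Position 26 '(': depth becomes 1
  Position 27 ')': depth becomes 0
Maximum depth reached: 4

4


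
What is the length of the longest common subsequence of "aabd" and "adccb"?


LCS of "aabd" and "adccb"
DP table:
           a    d    c    c    b
      0    0    0    0    0    0
  a   0    1    1    1    1    1
  a   0    1    1    1    1    1
  b   0    1    1    1    1    2
  d   0    1    2    2    2    2
LCS length = dp[4][5] = 2

2


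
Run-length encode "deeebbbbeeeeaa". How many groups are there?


Input: deeebbbbeeeeaa
Scanning for consecutive runs:
  Group 1: 'd' x 1 (positions 0-0)
  Group 2: 'e' x 3 (positions 1-3)
  Group 3: 'b' x 4 (positions 4-7)
  Group 4: 'e' x 4 (positions 8-11)
  Group 5: 'a' x 2 (positions 12-13)
Total groups: 5

5


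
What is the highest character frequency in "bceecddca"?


Input: bceecddca
Character counts:
  'a': 1
  'b': 1
  'c': 3
  'd': 2
  'e': 2
Maximum frequency: 3

3


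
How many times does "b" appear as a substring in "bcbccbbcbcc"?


Searching for "b" in "bcbccbbcbcc"
Scanning each position:
  Position 0: "b" => MATCH
  Position 1: "c" => no
  Position 2: "b" => MATCH
  Position 3: "c" => no
  Position 4: "c" => no
  Position 5: "b" => MATCH
  Position 6: "b" => MATCH
  Position 7: "c" => no
  Position 8: "b" => MATCH
  Position 9: "c" => no
  Position 10: "c" => no
Total occurrences: 5

5


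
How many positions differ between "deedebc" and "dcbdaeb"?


Comparing "deedebc" and "dcbdaeb" position by position:
  Position 0: 'd' vs 'd' => same
  Position 1: 'e' vs 'c' => DIFFER
  Position 2: 'e' vs 'b' => DIFFER
  Position 3: 'd' vs 'd' => same
  Position 4: 'e' vs 'a' => DIFFER
  Position 5: 'b' vs 'e' => DIFFER
  Position 6: 'c' vs 'b' => DIFFER
Positions that differ: 5

5


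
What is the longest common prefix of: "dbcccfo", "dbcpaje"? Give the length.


Words: dbcccfo, dbcpaje
  Position 0: all 'd' => match
  Position 1: all 'b' => match
  Position 2: all 'c' => match
  Position 3: ('c', 'p') => mismatch, stop
LCP = "dbc" (length 3)

3


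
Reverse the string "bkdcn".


Input: bkdcn
Reading characters right to left:
  Position 4: 'n'
  Position 3: 'c'
  Position 2: 'd'
  Position 1: 'k'
  Position 0: 'b'
Reversed: ncdkb

ncdkb


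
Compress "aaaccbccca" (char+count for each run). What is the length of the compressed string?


Input: aaaccbccca
Runs:
  'a' x 3 => "a3"
  'c' x 2 => "c2"
  'b' x 1 => "b1"
  'c' x 3 => "c3"
  'a' x 1 => "a1"
Compressed: "a3c2b1c3a1"
Compressed length: 10

10


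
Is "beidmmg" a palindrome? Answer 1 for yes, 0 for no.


Input: beidmmg
Reversed: gmmdieb
  Compare pos 0 ('b') with pos 6 ('g'): MISMATCH
  Compare pos 1 ('e') with pos 5 ('m'): MISMATCH
  Compare pos 2 ('i') with pos 4 ('m'): MISMATCH
Result: not a palindrome

0


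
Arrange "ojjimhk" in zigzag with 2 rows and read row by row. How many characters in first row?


Zigzag "ojjimhk" into 2 rows:
Placing characters:
  'o' => row 0
  'j' => row 1
  'j' => row 0
  'i' => row 1
  'm' => row 0
  'h' => row 1
  'k' => row 0
Rows:
  Row 0: "ojmk"
  Row 1: "jih"
First row length: 4

4


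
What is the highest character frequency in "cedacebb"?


Input: cedacebb
Character counts:
  'a': 1
  'b': 2
  'c': 2
  'd': 1
  'e': 2
Maximum frequency: 2

2


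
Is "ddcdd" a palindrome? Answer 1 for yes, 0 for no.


Input: ddcdd
Reversed: ddcdd
  Compare pos 0 ('d') with pos 4 ('d'): match
  Compare pos 1 ('d') with pos 3 ('d'): match
Result: palindrome

1


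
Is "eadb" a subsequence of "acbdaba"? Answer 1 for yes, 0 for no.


Check if "eadb" is a subsequence of "acbdaba"
Greedy scan:
  Position 0 ('a'): no match needed
  Position 1 ('c'): no match needed
  Position 2 ('b'): no match needed
  Position 3 ('d'): no match needed
  Position 4 ('a'): no match needed
  Position 5 ('b'): no match needed
  Position 6 ('a'): no match needed
Only matched 0/4 characters => not a subsequence

0


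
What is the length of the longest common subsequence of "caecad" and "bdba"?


LCS of "caecad" and "bdba"
DP table:
           b    d    b    a
      0    0    0    0    0
  c   0    0    0    0    0
  a   0    0    0    0    1
  e   0    0    0    0    1
  c   0    0    0    0    1
  a   0    0    0    0    1
  d   0    0    1    1    1
LCS length = dp[6][4] = 1

1


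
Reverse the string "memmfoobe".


Input: memmfoobe
Reading characters right to left:
  Position 8: 'e'
  Position 7: 'b'
  Position 6: 'o'
  Position 5: 'o'
  Position 4: 'f'
  Position 3: 'm'
  Position 2: 'm'
  Position 1: 'e'
  Position 0: 'm'
Reversed: eboofmmem

eboofmmem


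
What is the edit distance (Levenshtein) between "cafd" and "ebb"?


Computing edit distance: "cafd" -> "ebb"
DP table:
           e    b    b
      0    1    2    3
  c   1    1    2    3
  a   2    2    2    3
  f   3    3    3    3
  d   4    4    4    4
Edit distance = dp[4][3] = 4

4


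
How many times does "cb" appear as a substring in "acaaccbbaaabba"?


Searching for "cb" in "acaaccbbaaabba"
Scanning each position:
  Position 0: "ac" => no
  Position 1: "ca" => no
  Position 2: "aa" => no
  Position 3: "ac" => no
  Position 4: "cc" => no
  Position 5: "cb" => MATCH
  Position 6: "bb" => no
  Position 7: "ba" => no
  Position 8: "aa" => no
  Position 9: "aa" => no
  Position 10: "ab" => no
  Position 11: "bb" => no
  Position 12: "ba" => no
Total occurrences: 1

1


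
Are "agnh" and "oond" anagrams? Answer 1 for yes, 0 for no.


Strings: "agnh", "oond"
Sorted first:  aghn
Sorted second: dnoo
Differ at position 0: 'a' vs 'd' => not anagrams

0


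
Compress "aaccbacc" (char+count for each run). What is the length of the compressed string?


Input: aaccbacc
Runs:
  'a' x 2 => "a2"
  'c' x 2 => "c2"
  'b' x 1 => "b1"
  'a' x 1 => "a1"
  'c' x 2 => "c2"
Compressed: "a2c2b1a1c2"
Compressed length: 10

10


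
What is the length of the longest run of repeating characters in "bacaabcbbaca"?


Input: "bacaabcbbaca"
Scanning for longest run:
  Position 1 ('a'): new char, reset run to 1
  Position 2 ('c'): new char, reset run to 1
  Position 3 ('a'): new char, reset run to 1
  Position 4 ('a'): continues run of 'a', length=2
  Position 5 ('b'): new char, reset run to 1
  Position 6 ('c'): new char, reset run to 1
  Position 7 ('b'): new char, reset run to 1
  Position 8 ('b'): continues run of 'b', length=2
  Position 9 ('a'): new char, reset run to 1
  Position 10 ('c'): new char, reset run to 1
  Position 11 ('a'): new char, reset run to 1
Longest run: 'a' with length 2

2


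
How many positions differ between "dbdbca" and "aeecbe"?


Comparing "dbdbca" and "aeecbe" position by position:
  Position 0: 'd' vs 'a' => DIFFER
  Position 1: 'b' vs 'e' => DIFFER
  Position 2: 'd' vs 'e' => DIFFER
  Position 3: 'b' vs 'c' => DIFFER
  Position 4: 'c' vs 'b' => DIFFER
  Position 5: 'a' vs 'e' => DIFFER
Positions that differ: 6

6


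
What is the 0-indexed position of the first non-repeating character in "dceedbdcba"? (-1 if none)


Input: dceedbdcba
Character frequencies:
  'a': 1
  'b': 2
  'c': 2
  'd': 3
  'e': 2
Scanning left to right for freq == 1:
  Position 0 ('d'): freq=3, skip
  Position 1 ('c'): freq=2, skip
  Position 2 ('e'): freq=2, skip
  Position 3 ('e'): freq=2, skip
  Position 4 ('d'): freq=3, skip
  Position 5 ('b'): freq=2, skip
  Position 6 ('d'): freq=3, skip
  Position 7 ('c'): freq=2, skip
  Position 8 ('b'): freq=2, skip
  Position 9 ('a'): unique! => answer = 9

9


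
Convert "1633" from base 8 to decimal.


Input: "1633" in base 8
Positional expansion:
  Digit '1' (value 1) x 8^3 = 512
  Digit '6' (value 6) x 8^2 = 384
  Digit '3' (value 3) x 8^1 = 24
  Digit '3' (value 3) x 8^0 = 3
Sum = 923

923


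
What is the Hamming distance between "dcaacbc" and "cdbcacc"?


Comparing "dcaacbc" and "cdbcacc" position by position:
  Position 0: 'd' vs 'c' => differ
  Position 1: 'c' vs 'd' => differ
  Position 2: 'a' vs 'b' => differ
  Position 3: 'a' vs 'c' => differ
  Position 4: 'c' vs 'a' => differ
  Position 5: 'b' vs 'c' => differ
  Position 6: 'c' vs 'c' => same
Total differences (Hamming distance): 6

6


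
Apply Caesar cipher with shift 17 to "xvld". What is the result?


Caesar cipher: shift "xvld" by 17
  'x' (pos 23) + 17 = pos 14 = 'o'
  'v' (pos 21) + 17 = pos 12 = 'm'
  'l' (pos 11) + 17 = pos 2 = 'c'
  'd' (pos 3) + 17 = pos 20 = 'u'
Result: omcu

omcu


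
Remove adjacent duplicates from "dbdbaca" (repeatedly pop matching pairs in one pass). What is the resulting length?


Input: dbdbaca
Stack-based adjacent duplicate removal:
  Read 'd': push. Stack: d
  Read 'b': push. Stack: db
  Read 'd': push. Stack: dbd
  Read 'b': push. Stack: dbdb
  Read 'a': push. Stack: dbdba
  Read 'c': push. Stack: dbdbac
  Read 'a': push. Stack: dbdbaca
Final stack: "dbdbaca" (length 7)

7


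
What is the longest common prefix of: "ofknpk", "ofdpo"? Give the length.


Words: ofknpk, ofdpo
  Position 0: all 'o' => match
  Position 1: all 'f' => match
  Position 2: ('k', 'd') => mismatch, stop
LCP = "of" (length 2)

2


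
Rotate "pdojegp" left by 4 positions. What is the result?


Input: "pdojegp", rotate left by 4
First 4 characters: "pdoj"
Remaining characters: "egp"
Concatenate remaining + first: "egp" + "pdoj" = "egppdoj"

egppdoj


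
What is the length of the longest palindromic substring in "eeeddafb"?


Input: "eeeddafb"
Checking substrings for palindromes:
  [0:3] "eee" (len 3) => palindrome
  [0:2] "ee" (len 2) => palindrome
  [1:3] "ee" (len 2) => palindrome
  [3:5] "dd" (len 2) => palindrome
Longest palindromic substring: "eee" with length 3

3


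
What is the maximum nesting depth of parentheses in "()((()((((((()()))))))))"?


Input: "()((()((((((()()))))))))"
Tracking depth:
  Position 0 '(': depth becomes 1
  Position 1 ')': depth becomes 0
  Position 2 '(': depth becomes 1
  Position 3 '(': depth becomes 2
  Position 4 '(': depth becomes 3
  Position 5 ')': depth becomes 2
  Position 6 '(': depth becomes 3
  Position 7 '(': depth becomes 4
  Position 8 '(': depth becomes 5
  Position 9 '(': depth becomes 6
  Position 10 '(': depth becomes 7
  Position 11 '(': depth becomes 8
  Position 12 '(': depth becomes 9
  Position 13 ')': depth becomes 8
  Position 14 '(': depth becomes 9
  Position 15 ')': depth becomes 8
  Position 16 ')': depth becomes 7
  Position 17 ')': depth becomes 6
  Position 18 ')': depth becomes 5
  Position 19 ')': depth becomes 4
  Position 20 ')': depth becomes 3
  Position 21 ')': depth becomes 2
  Position 22 ')': depth becomes 1
  Position 23 ')': depth becomes 0
Maximum depth reached: 9

9


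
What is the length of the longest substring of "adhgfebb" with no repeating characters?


Input: "adhgfebb"
Sliding window (track last position of each char):
  Position 0 ('a'): window [0,0] length 1 -- new best
  Position 1 ('d'): window [0,1] length 2 -- new best
  Position 2 ('h'): window [0,2] length 3 -- new best
  Position 3 ('g'): window [0,3] length 4 -- new best
  Position 4 ('f'): window [0,4] length 5 -- new best
  Position 5 ('e'): window [0,5] length 6 -- new best
  Position 6 ('b'): window [0,6] length 7 -- new best
  Position 7 ('b'): repeat (last at 6), move window start to 7
  Position 7 ('b'): window [7,7] length 1
Longest substring with no repeats: "adhgfeb" with length 7

7


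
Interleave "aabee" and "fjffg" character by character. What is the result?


Interleaving "aabee" and "fjffg":
  Position 0: 'a' from first, 'f' from second => "af"
  Position 1: 'a' from first, 'j' from second => "aj"
  Position 2: 'b' from first, 'f' from second => "bf"
  Position 3: 'e' from first, 'f' from second => "ef"
  Position 4: 'e' from first, 'g' from second => "eg"
Result: afajbfefeg

afajbfefeg


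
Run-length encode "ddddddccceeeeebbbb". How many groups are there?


Input: ddddddccceeeeebbbb
Scanning for consecutive runs:
  Group 1: 'd' x 6 (positions 0-5)
  Group 2: 'c' x 3 (positions 6-8)
  Group 3: 'e' x 5 (positions 9-13)
  Group 4: 'b' x 4 (positions 14-17)
Total groups: 4

4


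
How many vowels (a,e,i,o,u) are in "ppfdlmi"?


Input: ppfdlmi
Checking each character:
  'p' at position 0: consonant
  'p' at position 1: consonant
  'f' at position 2: consonant
  'd' at position 3: consonant
  'l' at position 4: consonant
  'm' at position 5: consonant
  'i' at position 6: vowel (running total: 1)
Total vowels: 1

1


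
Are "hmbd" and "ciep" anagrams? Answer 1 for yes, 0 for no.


Strings: "hmbd", "ciep"
Sorted first:  bdhm
Sorted second: ceip
Differ at position 0: 'b' vs 'c' => not anagrams

0


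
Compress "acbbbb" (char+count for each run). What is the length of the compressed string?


Input: acbbbb
Runs:
  'a' x 1 => "a1"
  'c' x 1 => "c1"
  'b' x 4 => "b4"
Compressed: "a1c1b4"
Compressed length: 6

6


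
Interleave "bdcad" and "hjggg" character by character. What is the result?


Interleaving "bdcad" and "hjggg":
  Position 0: 'b' from first, 'h' from second => "bh"
  Position 1: 'd' from first, 'j' from second => "dj"
  Position 2: 'c' from first, 'g' from second => "cg"
  Position 3: 'a' from first, 'g' from second => "ag"
  Position 4: 'd' from first, 'g' from second => "dg"
Result: bhdjcgagdg

bhdjcgagdg


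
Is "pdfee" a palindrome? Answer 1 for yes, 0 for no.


Input: pdfee
Reversed: eefdp
  Compare pos 0 ('p') with pos 4 ('e'): MISMATCH
  Compare pos 1 ('d') with pos 3 ('e'): MISMATCH
Result: not a palindrome

0


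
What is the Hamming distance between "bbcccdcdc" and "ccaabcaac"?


Comparing "bbcccdcdc" and "ccaabcaac" position by position:
  Position 0: 'b' vs 'c' => differ
  Position 1: 'b' vs 'c' => differ
  Position 2: 'c' vs 'a' => differ
  Position 3: 'c' vs 'a' => differ
  Position 4: 'c' vs 'b' => differ
  Position 5: 'd' vs 'c' => differ
  Position 6: 'c' vs 'a' => differ
  Position 7: 'd' vs 'a' => differ
  Position 8: 'c' vs 'c' => same
Total differences (Hamming distance): 8

8


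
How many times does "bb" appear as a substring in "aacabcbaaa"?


Searching for "bb" in "aacabcbaaa"
Scanning each position:
  Position 0: "aa" => no
  Position 1: "ac" => no
  Position 2: "ca" => no
  Position 3: "ab" => no
  Position 4: "bc" => no
  Position 5: "cb" => no
  Position 6: "ba" => no
  Position 7: "aa" => no
  Position 8: "aa" => no
Total occurrences: 0

0


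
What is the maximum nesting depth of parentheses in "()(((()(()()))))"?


Input: "()(((()(()()))))"
Tracking depth:
  Position 0 '(': depth becomes 1
  Position 1 ')': depth becomes 0
  Position 2 '(': depth becomes 1
  Position 3 '(': depth becomes 2
  Position 4 '(': depth becomes 3
  Position 5 '(': depth becomes 4
  Position 6 ')': depth becomes 3
  Position 7 '(': depth becomes 4
  Position 8 '(': depth becomes 5
  Position 9 ')': depth becomes 4
  Position 10 '(': depth becomes 5
  Position 11 ')': depth becomes 4
  Position 12 ')': depth becomes 3
  Position 13 ')': depth becomes 2
  Position 14 ')': depth becomes 1
  Position 15 ')': depth becomes 0
Maximum depth reached: 5

5


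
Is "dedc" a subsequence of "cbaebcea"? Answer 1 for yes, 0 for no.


Check if "dedc" is a subsequence of "cbaebcea"
Greedy scan:
  Position 0 ('c'): no match needed
  Position 1 ('b'): no match needed
  Position 2 ('a'): no match needed
  Position 3 ('e'): no match needed
  Position 4 ('b'): no match needed
  Position 5 ('c'): no match needed
  Position 6 ('e'): no match needed
  Position 7 ('a'): no match needed
Only matched 0/4 characters => not a subsequence

0


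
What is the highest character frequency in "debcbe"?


Input: debcbe
Character counts:
  'b': 2
  'c': 1
  'd': 1
  'e': 2
Maximum frequency: 2

2


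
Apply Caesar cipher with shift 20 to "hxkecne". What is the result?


Caesar cipher: shift "hxkecne" by 20
  'h' (pos 7) + 20 = pos 1 = 'b'
  'x' (pos 23) + 20 = pos 17 = 'r'
  'k' (pos 10) + 20 = pos 4 = 'e'
  'e' (pos 4) + 20 = pos 24 = 'y'
  'c' (pos 2) + 20 = pos 22 = 'w'
  'n' (pos 13) + 20 = pos 7 = 'h'
  'e' (pos 4) + 20 = pos 24 = 'y'
Result: breywhy

breywhy


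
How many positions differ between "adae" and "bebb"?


Comparing "adae" and "bebb" position by position:
  Position 0: 'a' vs 'b' => DIFFER
  Position 1: 'd' vs 'e' => DIFFER
  Position 2: 'a' vs 'b' => DIFFER
  Position 3: 'e' vs 'b' => DIFFER
Positions that differ: 4

4


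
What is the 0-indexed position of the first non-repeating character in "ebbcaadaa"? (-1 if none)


Input: ebbcaadaa
Character frequencies:
  'a': 4
  'b': 2
  'c': 1
  'd': 1
  'e': 1
Scanning left to right for freq == 1:
  Position 0 ('e'): unique! => answer = 0

0


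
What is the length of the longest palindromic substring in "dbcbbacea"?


Input: "dbcbbacea"
Checking substrings for palindromes:
  [1:4] "bcb" (len 3) => palindrome
  [3:5] "bb" (len 2) => palindrome
Longest palindromic substring: "bcb" with length 3

3


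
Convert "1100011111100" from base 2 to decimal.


Input: "1100011111100" in base 2
Positional expansion:
  Digit '1' (value 1) x 2^12 = 4096
  Digit '1' (value 1) x 2^11 = 2048
  Digit '0' (value 0) x 2^10 = 0
  Digit '0' (value 0) x 2^9 = 0
  Digit '0' (value 0) x 2^8 = 0
  Digit '1' (value 1) x 2^7 = 128
  Digit '1' (value 1) x 2^6 = 64
  Digit '1' (value 1) x 2^5 = 32
  Digit '1' (value 1) x 2^4 = 16
  Digit '1' (value 1) x 2^3 = 8
  Digit '1' (value 1) x 2^2 = 4
  Digit '0' (value 0) x 2^1 = 0
  Digit '0' (value 0) x 2^0 = 0
Sum = 6396

6396


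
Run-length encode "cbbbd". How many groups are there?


Input: cbbbd
Scanning for consecutive runs:
  Group 1: 'c' x 1 (positions 0-0)
  Group 2: 'b' x 3 (positions 1-3)
  Group 3: 'd' x 1 (positions 4-4)
Total groups: 3

3


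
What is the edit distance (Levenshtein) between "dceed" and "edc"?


Computing edit distance: "dceed" -> "edc"
DP table:
           e    d    c
      0    1    2    3
  d   1    1    1    2
  c   2    2    2    1
  e   3    2    3    2
  e   4    3    3    3
  d   5    4    3    4
Edit distance = dp[5][3] = 4

4


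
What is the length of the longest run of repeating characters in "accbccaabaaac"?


Input: "accbccaabaaac"
Scanning for longest run:
  Position 1 ('c'): new char, reset run to 1
  Position 2 ('c'): continues run of 'c', length=2
  Position 3 ('b'): new char, reset run to 1
  Position 4 ('c'): new char, reset run to 1
  Position 5 ('c'): continues run of 'c', length=2
  Position 6 ('a'): new char, reset run to 1
  Position 7 ('a'): continues run of 'a', length=2
  Position 8 ('b'): new char, reset run to 1
  Position 9 ('a'): new char, reset run to 1
  Position 10 ('a'): continues run of 'a', length=2
  Position 11 ('a'): continues run of 'a', length=3
  Position 12 ('c'): new char, reset run to 1
Longest run: 'a' with length 3

3


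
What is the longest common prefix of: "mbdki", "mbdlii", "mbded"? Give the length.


Words: mbdki, mbdlii, mbded
  Position 0: all 'm' => match
  Position 1: all 'b' => match
  Position 2: all 'd' => match
  Position 3: ('k', 'l', 'e') => mismatch, stop
LCP = "mbd" (length 3)

3


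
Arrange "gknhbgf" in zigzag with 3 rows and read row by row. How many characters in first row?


Zigzag "gknhbgf" into 3 rows:
Placing characters:
  'g' => row 0
  'k' => row 1
  'n' => row 2
  'h' => row 1
  'b' => row 0
  'g' => row 1
  'f' => row 2
Rows:
  Row 0: "gb"
  Row 1: "khg"
  Row 2: "nf"
First row length: 2

2


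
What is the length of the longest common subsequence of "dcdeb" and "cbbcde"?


LCS of "dcdeb" and "cbbcde"
DP table:
           c    b    b    c    d    e
      0    0    0    0    0    0    0
  d   0    0    0    0    0    1    1
  c   0    1    1    1    1    1    1
  d   0    1    1    1    1    2    2
  e   0    1    1    1    1    2    3
  b   0    1    2    2    2    2    3
LCS length = dp[5][6] = 3

3


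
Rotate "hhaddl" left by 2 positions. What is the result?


Input: "hhaddl", rotate left by 2
First 2 characters: "hh"
Remaining characters: "addl"
Concatenate remaining + first: "addl" + "hh" = "addlhh"

addlhh


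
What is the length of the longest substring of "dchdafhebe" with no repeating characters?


Input: "dchdafhebe"
Sliding window (track last position of each char):
  Position 0 ('d'): window [0,0] length 1 -- new best
  Position 1 ('c'): window [0,1] length 2 -- new best
  Position 2 ('h'): window [0,2] length 3 -- new best
  Position 3 ('d'): repeat (last at 0), move window start to 1
  Position 3 ('d'): window [1,3] length 3
  Position 4 ('a'): window [1,4] length 4 -- new best
  Position 5 ('f'): window [1,5] length 5 -- new best
  Position 6 ('h'): repeat (last at 2), move window start to 3
  Position 6 ('h'): window [3,6] length 4
  Position 7 ('e'): window [3,7] length 5
  Position 8 ('b'): window [3,8] length 6 -- new best
  Position 9 ('e'): repeat (last at 7), move window start to 8
  Position 9 ('e'): window [8,9] length 2
Longest substring with no repeats: "dafheb" with length 6

6


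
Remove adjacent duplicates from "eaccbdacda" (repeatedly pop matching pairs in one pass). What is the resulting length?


Input: eaccbdacda
Stack-based adjacent duplicate removal:
  Read 'e': push. Stack: e
  Read 'a': push. Stack: ea
  Read 'c': push. Stack: eac
  Read 'c': matches stack top 'c' => pop. Stack: ea
  Read 'b': push. Stack: eab
  Read 'd': push. Stack: eabd
  Read 'a': push. Stack: eabda
  Read 'c': push. Stack: eabdac
  Read 'd': push. Stack: eabdacd
  Read 'a': push. Stack: eabdacda
Final stack: "eabdacda" (length 8)

8


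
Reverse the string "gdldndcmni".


Input: gdldndcmni
Reading characters right to left:
  Position 9: 'i'
  Position 8: 'n'
  Position 7: 'm'
  Position 6: 'c'
  Position 5: 'd'
  Position 4: 'n'
  Position 3: 'd'
  Position 2: 'l'
  Position 1: 'd'
  Position 0: 'g'
Reversed: inmcdndldg

inmcdndldg


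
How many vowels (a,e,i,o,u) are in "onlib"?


Input: onlib
Checking each character:
  'o' at position 0: vowel (running total: 1)
  'n' at position 1: consonant
  'l' at position 2: consonant
  'i' at position 3: vowel (running total: 2)
  'b' at position 4: consonant
Total vowels: 2

2


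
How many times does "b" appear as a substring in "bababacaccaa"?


Searching for "b" in "bababacaccaa"
Scanning each position:
  Position 0: "b" => MATCH
  Position 1: "a" => no
  Position 2: "b" => MATCH
  Position 3: "a" => no
  Position 4: "b" => MATCH
  Position 5: "a" => no
  Position 6: "c" => no
  Position 7: "a" => no
  Position 8: "c" => no
  Position 9: "c" => no
  Position 10: "a" => no
  Position 11: "a" => no
Total occurrences: 3

3


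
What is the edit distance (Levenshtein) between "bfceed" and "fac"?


Computing edit distance: "bfceed" -> "fac"
DP table:
           f    a    c
      0    1    2    3
  b   1    1    2    3
  f   2    1    2    3
  c   3    2    2    2
  e   4    3    3    3
  e   5    4    4    4
  d   6    5    5    5
Edit distance = dp[6][3] = 5

5


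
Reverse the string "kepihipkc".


Input: kepihipkc
Reading characters right to left:
  Position 8: 'c'
  Position 7: 'k'
  Position 6: 'p'
  Position 5: 'i'
  Position 4: 'h'
  Position 3: 'i'
  Position 2: 'p'
  Position 1: 'e'
  Position 0: 'k'
Reversed: ckpihipek

ckpihipek


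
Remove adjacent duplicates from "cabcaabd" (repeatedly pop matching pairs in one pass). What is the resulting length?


Input: cabcaabd
Stack-based adjacent duplicate removal:
  Read 'c': push. Stack: c
  Read 'a': push. Stack: ca
  Read 'b': push. Stack: cab
  Read 'c': push. Stack: cabc
  Read 'a': push. Stack: cabca
  Read 'a': matches stack top 'a' => pop. Stack: cabc
  Read 'b': push. Stack: cabcb
  Read 'd': push. Stack: cabcbd
Final stack: "cabcbd" (length 6)

6


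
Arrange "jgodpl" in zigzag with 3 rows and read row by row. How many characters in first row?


Zigzag "jgodpl" into 3 rows:
Placing characters:
  'j' => row 0
  'g' => row 1
  'o' => row 2
  'd' => row 1
  'p' => row 0
  'l' => row 1
Rows:
  Row 0: "jp"
  Row 1: "gdl"
  Row 2: "o"
First row length: 2

2


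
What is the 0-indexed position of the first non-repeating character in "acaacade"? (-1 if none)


Input: acaacade
Character frequencies:
  'a': 4
  'c': 2
  'd': 1
  'e': 1
Scanning left to right for freq == 1:
  Position 0 ('a'): freq=4, skip
  Position 1 ('c'): freq=2, skip
  Position 2 ('a'): freq=4, skip
  Position 3 ('a'): freq=4, skip
  Position 4 ('c'): freq=2, skip
  Position 5 ('a'): freq=4, skip
  Position 6 ('d'): unique! => answer = 6

6


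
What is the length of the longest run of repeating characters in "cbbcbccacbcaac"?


Input: "cbbcbccacbcaac"
Scanning for longest run:
  Position 1 ('b'): new char, reset run to 1
  Position 2 ('b'): continues run of 'b', length=2
  Position 3 ('c'): new char, reset run to 1
  Position 4 ('b'): new char, reset run to 1
  Position 5 ('c'): new char, reset run to 1
  Position 6 ('c'): continues run of 'c', length=2
  Position 7 ('a'): new char, reset run to 1
  Position 8 ('c'): new char, reset run to 1
  Position 9 ('b'): new char, reset run to 1
  Position 10 ('c'): new char, reset run to 1
  Position 11 ('a'): new char, reset run to 1
  Position 12 ('a'): continues run of 'a', length=2
  Position 13 ('c'): new char, reset run to 1
Longest run: 'b' with length 2

2


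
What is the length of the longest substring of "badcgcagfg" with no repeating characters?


Input: "badcgcagfg"
Sliding window (track last position of each char):
  Position 0 ('b'): window [0,0] length 1 -- new best
  Position 1 ('a'): window [0,1] length 2 -- new best
  Position 2 ('d'): window [0,2] length 3 -- new best
  Position 3 ('c'): window [0,3] length 4 -- new best
  Position 4 ('g'): window [0,4] length 5 -- new best
  Position 5 ('c'): repeat (last at 3), move window start to 4
  Position 5 ('c'): window [4,5] length 2
  Position 6 ('a'): window [4,6] length 3
  Position 7 ('g'): repeat (last at 4), move window start to 5
  Position 7 ('g'): window [5,7] length 3
  Position 8 ('f'): window [5,8] length 4
  Position 9 ('g'): repeat (last at 7), move window start to 8
  Position 9 ('g'): window [8,9] length 2
Longest substring with no repeats: "badcg" with length 5

5


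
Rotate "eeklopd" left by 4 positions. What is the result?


Input: "eeklopd", rotate left by 4
First 4 characters: "eekl"
Remaining characters: "opd"
Concatenate remaining + first: "opd" + "eekl" = "opdeekl"

opdeekl


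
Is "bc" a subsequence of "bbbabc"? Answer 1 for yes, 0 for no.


Check if "bc" is a subsequence of "bbbabc"
Greedy scan:
  Position 0 ('b'): matches sub[0] = 'b'
  Position 1 ('b'): no match needed
  Position 2 ('b'): no match needed
  Position 3 ('a'): no match needed
  Position 4 ('b'): no match needed
  Position 5 ('c'): matches sub[1] = 'c'
All 2 characters matched => is a subsequence

1


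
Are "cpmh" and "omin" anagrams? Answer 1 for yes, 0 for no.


Strings: "cpmh", "omin"
Sorted first:  chmp
Sorted second: imno
Differ at position 0: 'c' vs 'i' => not anagrams

0


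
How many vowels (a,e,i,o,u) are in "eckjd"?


Input: eckjd
Checking each character:
  'e' at position 0: vowel (running total: 1)
  'c' at position 1: consonant
  'k' at position 2: consonant
  'j' at position 3: consonant
  'd' at position 4: consonant
Total vowels: 1

1


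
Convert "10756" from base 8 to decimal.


Input: "10756" in base 8
Positional expansion:
  Digit '1' (value 1) x 8^4 = 4096
  Digit '0' (value 0) x 8^3 = 0
  Digit '7' (value 7) x 8^2 = 448
  Digit '5' (value 5) x 8^1 = 40
  Digit '6' (value 6) x 8^0 = 6
Sum = 4590

4590


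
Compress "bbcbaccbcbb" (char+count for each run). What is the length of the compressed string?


Input: bbcbaccbcbb
Runs:
  'b' x 2 => "b2"
  'c' x 1 => "c1"
  'b' x 1 => "b1"
  'a' x 1 => "a1"
  'c' x 2 => "c2"
  'b' x 1 => "b1"
  'c' x 1 => "c1"
  'b' x 2 => "b2"
Compressed: "b2c1b1a1c2b1c1b2"
Compressed length: 16

16


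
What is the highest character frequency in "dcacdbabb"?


Input: dcacdbabb
Character counts:
  'a': 2
  'b': 3
  'c': 2
  'd': 2
Maximum frequency: 3

3


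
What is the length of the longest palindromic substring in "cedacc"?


Input: "cedacc"
Checking substrings for palindromes:
  [4:6] "cc" (len 2) => palindrome
Longest palindromic substring: "cc" with length 2

2


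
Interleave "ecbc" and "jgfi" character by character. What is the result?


Interleaving "ecbc" and "jgfi":
  Position 0: 'e' from first, 'j' from second => "ej"
  Position 1: 'c' from first, 'g' from second => "cg"
  Position 2: 'b' from first, 'f' from second => "bf"
  Position 3: 'c' from first, 'i' from second => "ci"
Result: ejcgbfci

ejcgbfci


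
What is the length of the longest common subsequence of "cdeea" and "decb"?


LCS of "cdeea" and "decb"
DP table:
           d    e    c    b
      0    0    0    0    0
  c   0    0    0    1    1
  d   0    1    1    1    1
  e   0    1    2    2    2
  e   0    1    2    2    2
  a   0    1    2    2    2
LCS length = dp[5][4] = 2

2


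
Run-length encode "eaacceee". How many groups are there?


Input: eaacceee
Scanning for consecutive runs:
  Group 1: 'e' x 1 (positions 0-0)
  Group 2: 'a' x 2 (positions 1-2)
  Group 3: 'c' x 2 (positions 3-4)
  Group 4: 'e' x 3 (positions 5-7)
Total groups: 4

4


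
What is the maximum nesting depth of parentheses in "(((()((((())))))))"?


Input: "(((()((((())))))))"
Tracking depth:
  Position 0 '(': depth becomes 1
  Position 1 '(': depth becomes 2
  Position 2 '(': depth becomes 3
  Position 3 '(': depth becomes 4
  Position 4 ')': depth becomes 3
  Position 5 '(': depth becomes 4
  Position 6 '(': depth becomes 5
  Position 7 '(': depth becomes 6
  Position 8 '(': depth becomes 7
  Position 9 '(': depth becomes 8
  Position 10 ')': depth becomes 7
  Position 11 ')': depth becomes 6
  Position 12 ')': depth becomes 5
  Position 13 ')': depth becomes 4
  Position 14 ')': depth becomes 3
  Position 15 ')': depth becomes 2
  Position 16 ')': depth becomes 1
  Position 17 ')': depth becomes 0
Maximum depth reached: 8

8


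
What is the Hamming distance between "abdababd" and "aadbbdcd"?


Comparing "abdababd" and "aadbbdcd" position by position:
  Position 0: 'a' vs 'a' => same
  Position 1: 'b' vs 'a' => differ
  Position 2: 'd' vs 'd' => same
  Position 3: 'a' vs 'b' => differ
  Position 4: 'b' vs 'b' => same
  Position 5: 'a' vs 'd' => differ
  Position 6: 'b' vs 'c' => differ
  Position 7: 'd' vs 'd' => same
Total differences (Hamming distance): 4

4


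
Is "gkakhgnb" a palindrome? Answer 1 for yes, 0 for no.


Input: gkakhgnb
Reversed: bnghkakg
  Compare pos 0 ('g') with pos 7 ('b'): MISMATCH
  Compare pos 1 ('k') with pos 6 ('n'): MISMATCH
  Compare pos 2 ('a') with pos 5 ('g'): MISMATCH
  Compare pos 3 ('k') with pos 4 ('h'): MISMATCH
Result: not a palindrome

0


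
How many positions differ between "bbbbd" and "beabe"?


Comparing "bbbbd" and "beabe" position by position:
  Position 0: 'b' vs 'b' => same
  Position 1: 'b' vs 'e' => DIFFER
  Position 2: 'b' vs 'a' => DIFFER
  Position 3: 'b' vs 'b' => same
  Position 4: 'd' vs 'e' => DIFFER
Positions that differ: 3

3


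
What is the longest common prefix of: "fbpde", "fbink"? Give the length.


Words: fbpde, fbink
  Position 0: all 'f' => match
  Position 1: all 'b' => match
  Position 2: ('p', 'i') => mismatch, stop
LCP = "fb" (length 2)

2


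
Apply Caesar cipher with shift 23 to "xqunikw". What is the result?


Caesar cipher: shift "xqunikw" by 23
  'x' (pos 23) + 23 = pos 20 = 'u'
  'q' (pos 16) + 23 = pos 13 = 'n'
  'u' (pos 20) + 23 = pos 17 = 'r'
  'n' (pos 13) + 23 = pos 10 = 'k'
  'i' (pos 8) + 23 = pos 5 = 'f'
  'k' (pos 10) + 23 = pos 7 = 'h'
  'w' (pos 22) + 23 = pos 19 = 't'
Result: unrkfht

unrkfht


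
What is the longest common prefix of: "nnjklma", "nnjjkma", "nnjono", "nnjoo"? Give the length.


Words: nnjklma, nnjjkma, nnjono, nnjoo
  Position 0: all 'n' => match
  Position 1: all 'n' => match
  Position 2: all 'j' => match
  Position 3: ('k', 'j', 'o', 'o') => mismatch, stop
LCP = "nnj" (length 3)

3


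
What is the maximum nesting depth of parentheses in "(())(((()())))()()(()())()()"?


Input: "(())(((()())))()()(()())()()"
Tracking depth:
  Position 0 '(': depth becomes 1
  Position 1 '(': depth becomes 2
  Position 2 ')': depth becomes 1
  Position 3 ')': depth becomes 0
  Position 4 '(': depth becomes 1
  Position 5 '(': depth becomes 2
  Position 6 '(': depth becomes 3
  Position 7 '(': depth becomes 4
  Position 8 ')': depth becomes 3
  Position 9 '(': depth becomes 4
  Position 10 ')': depth becomes 3
  Position 11 ')': depth becomes 2
  Position 12 ')': depth becomes 1
  Position 13 ')': depth becomes 0
  Position 14 '(': depth becomes 1
  Position 15 ')': depth becomes 0
  Position 16 '(': depth becomes 1
  Position 17 ')': depth becomes 0
  Position 18 '(': depth becomes 1
  Position 19 '(': depth becomes 2
  Position 20 ')': depth becomes 1
  Position 21 '(': depth becomes 2
  Position 22 ')': depth becomes 1
  Position 23 ')': depth becomes 0
  Position 24 '(': depth becomes 1
  Position 25 ')': depth becomes 0
  Position 26 '(': depth becomes 1
  Position 27 ')': depth becomes 0
Maximum depth reached: 4

4


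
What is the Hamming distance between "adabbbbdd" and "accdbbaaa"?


Comparing "adabbbbdd" and "accdbbaaa" position by position:
  Position 0: 'a' vs 'a' => same
  Position 1: 'd' vs 'c' => differ
  Position 2: 'a' vs 'c' => differ
  Position 3: 'b' vs 'd' => differ
  Position 4: 'b' vs 'b' => same
  Position 5: 'b' vs 'b' => same
  Position 6: 'b' vs 'a' => differ
  Position 7: 'd' vs 'a' => differ
  Position 8: 'd' vs 'a' => differ
Total differences (Hamming distance): 6

6


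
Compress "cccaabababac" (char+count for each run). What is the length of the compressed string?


Input: cccaabababac
Runs:
  'c' x 3 => "c3"
  'a' x 2 => "a2"
  'b' x 1 => "b1"
  'a' x 1 => "a1"
  'b' x 1 => "b1"
  'a' x 1 => "a1"
  'b' x 1 => "b1"
  'a' x 1 => "a1"
  'c' x 1 => "c1"
Compressed: "c3a2b1a1b1a1b1a1c1"
Compressed length: 18

18


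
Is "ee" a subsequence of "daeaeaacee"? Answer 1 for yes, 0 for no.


Check if "ee" is a subsequence of "daeaeaacee"
Greedy scan:
  Position 0 ('d'): no match needed
  Position 1 ('a'): no match needed
  Position 2 ('e'): matches sub[0] = 'e'
  Position 3 ('a'): no match needed
  Position 4 ('e'): matches sub[1] = 'e'
  Position 5 ('a'): no match needed
  Position 6 ('a'): no match needed
  Position 7 ('c'): no match needed
  Position 8 ('e'): no match needed
  Position 9 ('e'): no match needed
All 2 characters matched => is a subsequence

1


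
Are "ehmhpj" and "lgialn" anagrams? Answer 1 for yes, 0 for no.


Strings: "ehmhpj", "lgialn"
Sorted first:  ehhjmp
Sorted second: agilln
Differ at position 0: 'e' vs 'a' => not anagrams

0


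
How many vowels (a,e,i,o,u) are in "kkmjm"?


Input: kkmjm
Checking each character:
  'k' at position 0: consonant
  'k' at position 1: consonant
  'm' at position 2: consonant
  'j' at position 3: consonant
  'm' at position 4: consonant
Total vowels: 0

0


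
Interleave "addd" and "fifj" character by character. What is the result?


Interleaving "addd" and "fifj":
  Position 0: 'a' from first, 'f' from second => "af"
  Position 1: 'd' from first, 'i' from second => "di"
  Position 2: 'd' from first, 'f' from second => "df"
  Position 3: 'd' from first, 'j' from second => "dj"
Result: afdidfdj

afdidfdj


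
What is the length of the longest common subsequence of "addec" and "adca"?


LCS of "addec" and "adca"
DP table:
           a    d    c    a
      0    0    0    0    0
  a   0    1    1    1    1
  d   0    1    2    2    2
  d   0    1    2    2    2
  e   0    1    2    2    2
  c   0    1    2    3    3
LCS length = dp[5][4] = 3

3
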